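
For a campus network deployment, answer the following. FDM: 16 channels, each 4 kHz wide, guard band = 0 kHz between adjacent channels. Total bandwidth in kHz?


Given: 16 channels, 4 kHz each, guard = 0 kHz
Channel bandwidth = 16 * 4 = 64 kHz
Guard bands = 15 gaps * 0 kHz = 0 kHz
Total = 64 + 0 = 64 kHz

64


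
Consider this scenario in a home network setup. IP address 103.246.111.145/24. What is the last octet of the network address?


Given: IP = 103.246.111.145, prefix = /24
Subnet mask = 255.255.255.0
Last octet of IP: 145
Last octet of mask: 0
Network last octet = 145 AND 0 = 0

0


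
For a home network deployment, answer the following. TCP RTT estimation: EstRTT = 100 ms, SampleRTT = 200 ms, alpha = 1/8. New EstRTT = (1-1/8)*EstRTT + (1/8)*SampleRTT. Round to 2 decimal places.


Given: EstRTT = 100 ms, SampleRTT = 200 ms, alpha = 1/8
New EstRTT = (1 - alpha) * EstRTT + alpha * SampleRTT
(7/8) * 100 = 87.5
(1/8) * 200 = 25
New EstRTT = 87.5 + 25 = 112.5 ms -> 112.50 ms (2 dp)

112.50


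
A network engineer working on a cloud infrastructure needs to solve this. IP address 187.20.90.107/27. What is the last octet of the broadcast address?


Given: IP = 187.20.90.107, prefix = /27
Host bits = 32 - 27 = 5
Network last octet = 107 AND mask = 96
Host part size = 2^5 - 1 = 31
Broadcast last octet = 96 OR 31 = 127

127


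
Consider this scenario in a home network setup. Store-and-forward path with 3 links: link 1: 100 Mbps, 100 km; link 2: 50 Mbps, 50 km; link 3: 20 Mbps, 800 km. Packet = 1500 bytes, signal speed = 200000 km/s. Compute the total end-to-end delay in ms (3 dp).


Packet = 1500 bytes = 12000 bits. Store-and-forward: sum (t_trans + t_prop) per link.
Link 1: t_trans = 12000/(100*10^6) s = 0.1200 ms; t_prop = 100/200000 s = 0.5000 ms; subtotal = 0.6200 ms
Link 2: t_trans = 12000/(50*10^6) s = 0.2400 ms; t_prop = 50/200000 s = 0.2500 ms; subtotal = 0.4900 ms
Link 3: t_trans = 12000/(20*10^6) s = 0.6000 ms; t_prop = 800/200000 s = 4.0000 ms; subtotal = 4.6000 ms
End-to-end = 0.6200 + 0.4900 + 4.6000 = 5.7100 ms -> 5.710 ms (3 dp)

5.710


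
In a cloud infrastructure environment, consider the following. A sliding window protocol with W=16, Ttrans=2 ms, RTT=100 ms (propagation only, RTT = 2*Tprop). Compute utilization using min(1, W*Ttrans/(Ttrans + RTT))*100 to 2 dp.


Given: W = 16, Ttrans = 2 ms, RTT = 100 ms (= 2 * Tprop, Tprop = 50 ms)
Cycle time = Ttrans + RTT = 2 + 100 = 102 ms (first packet sent until its ACK returns)
W * Ttrans = 16 * 2 = 32 ms of sending per cycle
W * Ttrans / (Ttrans + RTT) = 32 / 102 = 0.313725
U = min(1, 0.313725) = 0.313725
U% = 31.37%

31.37


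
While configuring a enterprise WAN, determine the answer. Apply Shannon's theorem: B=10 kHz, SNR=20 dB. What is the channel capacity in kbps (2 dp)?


Given: B = 10 kHz, SNR = 20 dB
SNR linear = 10^(20/10) = 100
1 + SNR = 101
log2(101) = 6.6582114828
C = 10 * 1000 * 6.6582114828 = 66582.1148 bps
C = 66.582115 kbps -> 66.58 kbps (2 dp)

66.58


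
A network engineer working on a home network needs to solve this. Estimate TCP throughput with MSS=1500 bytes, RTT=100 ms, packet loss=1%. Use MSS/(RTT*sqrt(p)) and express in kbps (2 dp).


Given: MSS = 1500 bytes, RTT = 100 ms, loss = 1%
RTT in seconds = 100 / 1000 = 0.1
Loss rate = 1% = 0.01
sqrt(loss) = sqrt(0.01) = 0.1
Throughput (bytes/s) = 1500 / (0.1 * 0.1) = 150000.0000
Throughput (kbps) = 150000.0000 * 8 / 1000 = 1200.000000 -> 1200.00 kbps (2 dp)

1200.00


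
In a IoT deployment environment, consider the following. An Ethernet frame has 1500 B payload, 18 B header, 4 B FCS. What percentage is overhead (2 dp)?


Given: payload = 1500 B, header = 18 B, trailer = 4 B
Overhead bytes = header + trailer = 18 + 4 = 22
Total frame = payload + overhead = 1500 + 22 = 1522
Overhead % = 22 / 1522 * 100 = 1.4455% -> 1.45% (2 dp)

1.45


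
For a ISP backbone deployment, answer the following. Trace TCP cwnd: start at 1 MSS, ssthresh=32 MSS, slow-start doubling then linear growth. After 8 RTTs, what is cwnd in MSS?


RTT 0: cwnd = 1 MSS (initial)
RTT 1: cwnd = 2 MSS (slow start, doubled)
RTT 2: cwnd = 4 MSS (slow start, doubled)
RTT 3: cwnd = 8 MSS (slow start, doubled)
RTT 4: cwnd = 16 MSS (slow start, doubled)
RTT 5: cwnd = 32 MSS (slow start, doubled)
RTT 6: cwnd = 33 MSS (congestion avoidance, +1)
RTT 7: cwnd = 34 MSS (congestion avoidance, +1)
RTT 8: cwnd = 35 MSS (congestion avoidance, +1)

35


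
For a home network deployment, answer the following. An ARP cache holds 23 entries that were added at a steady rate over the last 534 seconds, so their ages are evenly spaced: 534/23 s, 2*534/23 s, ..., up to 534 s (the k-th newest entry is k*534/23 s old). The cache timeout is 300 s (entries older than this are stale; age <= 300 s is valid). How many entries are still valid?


Ages are k * 534/23 s for k = 1..23 (spacing = 23.2174 s).
Entry k is valid iff k * 534/23 <= 300 iff k <= 23 * 300 / 534 = 12.9213
n_valid = floor(12.9213) = 12
(n_stale = 23 - 12 = 11)

12


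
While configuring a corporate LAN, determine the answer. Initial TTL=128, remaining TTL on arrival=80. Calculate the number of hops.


Given: initial TTL = 128, received TTL = 80
Hops = initial TTL - received TTL
Hops = 128 - 80 = 48

48


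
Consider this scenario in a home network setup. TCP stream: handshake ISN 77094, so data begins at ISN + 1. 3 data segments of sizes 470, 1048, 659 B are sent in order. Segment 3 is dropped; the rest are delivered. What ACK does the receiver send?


SYN uses sequence number 77094; first data byte = ISN + 1 = 77095.
Segment 1: SEQ = 77095, len = 470 B, covers [77095, 77564]
Segment 2: SEQ = 77565, len = 1048 B, covers [77565, 78612]
Segment 3: SEQ = 78613, len = 659 B, covers [78613, 79271] [LOST]
In-order data received: bytes [77095, 78612] (segments 1..2).
Segment 3 missing -> gap begins at byte 78613.
Cumulative ACK = next expected in-order byte = 77095 + 470 + 1048 = 78613

78613


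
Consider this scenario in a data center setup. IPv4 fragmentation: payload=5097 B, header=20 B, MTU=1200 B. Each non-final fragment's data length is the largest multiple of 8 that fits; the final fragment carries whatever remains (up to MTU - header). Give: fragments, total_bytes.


Max data per non-final fragment = floor((MTU - header)/8)*8 = floor((1200 - 20)/8)*8 = floor(1180/8)*8 = 1176 B
Final fragment needs no 8-byte alignment: it can carry up to MTU - header = 1180 B
Non-final fragments needed = ceil((payload - 1180) / 1176) = ceil(3917/1176) = ceil(3.3308) = 4
Number of fragments = 4 + 1 = 5
Fragment sizes (data): 4 * 1176 B + 393 B (last, 393 <= 1180 OK)
Total bytes sent = payload + n_frags * header = 5097 + 5*20 = 5097 + 100 = 5197 B

5, 5197


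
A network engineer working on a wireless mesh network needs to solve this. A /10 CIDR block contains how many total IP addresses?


Given: CIDR prefix /10
Host bits = 32 - 10 = 22
Total addresses = 2^22 = 4194304

4194304


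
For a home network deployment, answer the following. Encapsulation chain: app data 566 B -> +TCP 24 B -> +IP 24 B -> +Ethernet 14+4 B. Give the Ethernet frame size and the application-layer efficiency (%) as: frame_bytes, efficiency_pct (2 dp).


TCP segment = 566 + 24 = 590 B
IP packet = 590 + 24 = 614 B
Ethernet frame = 614 + 14 + 4 = 632 B
Efficiency = app / frame = 566 / 632 = 0.895570 = 89.5570% -> 89.56% (2 dp)

632, 89.56


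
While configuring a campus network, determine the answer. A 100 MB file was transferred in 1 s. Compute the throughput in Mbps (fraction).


Given: file = 100 MB, time = 1 s
File in Mb = 100 * 8 = 800 Mb
Throughput = 800 / 1 Mbps
Throughput = 800 Mbps

800


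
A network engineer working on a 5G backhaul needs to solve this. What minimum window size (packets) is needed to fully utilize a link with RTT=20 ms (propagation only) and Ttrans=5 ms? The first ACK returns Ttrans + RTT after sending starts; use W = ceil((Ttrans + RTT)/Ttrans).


Given: Ttrans = 5 ms, RTT = 20 ms (= 2 * Tprop, Tprop = 10 ms)
Time until first ACK returns = Ttrans + RTT = 5 + 20 = 25 ms
Need W * Ttrans >= Ttrans + RTT  ->  W >= (Ttrans + RTT) / Ttrans
(Ttrans + RTT) / Ttrans = 25 / 5 = 5
W_min = ceil(5) = 5

5


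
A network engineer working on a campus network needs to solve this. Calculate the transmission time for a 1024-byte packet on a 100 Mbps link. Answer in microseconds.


Given: packet = 1024 bytes, bandwidth = 100 Mbps
Packet in bits = 1024 * 8 = 8192 bits
Bandwidth = 100 * 10^6 = 100000000 bps
Time = 8192 / 100000000 seconds
Time in us = 8192 * 10^6 / 100000000 = 81.92

81.92


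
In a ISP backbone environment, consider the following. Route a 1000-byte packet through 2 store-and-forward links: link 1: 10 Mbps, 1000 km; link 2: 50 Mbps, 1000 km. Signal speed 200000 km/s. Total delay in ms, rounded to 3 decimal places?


Packet = 1000 bytes = 8000 bits. Store-and-forward: sum (t_trans + t_prop) per link.
Link 1: t_trans = 8000/(10*10^6) s = 0.8000 ms; t_prop = 1000/200000 s = 5.0000 ms; subtotal = 5.8000 ms
Link 2: t_trans = 8000/(50*10^6) s = 0.1600 ms; t_prop = 1000/200000 s = 5.0000 ms; subtotal = 5.1600 ms
End-to-end = 5.8000 + 5.1600 = 10.9600 ms -> 10.960 ms (3 dp)

10.960


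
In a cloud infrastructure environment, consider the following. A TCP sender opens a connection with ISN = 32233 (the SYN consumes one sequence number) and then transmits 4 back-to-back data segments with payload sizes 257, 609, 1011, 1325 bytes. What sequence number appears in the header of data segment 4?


The SYN occupies sequence number ISN = 32233, so the first data byte is ISN + 1 = 32234.
SEQ of data segment i = (ISN + 1) + sum of payload sizes of segments 1..i-1.
Segment 1: SEQ = 32234, payload = 257 bytes
Segment 2: SEQ = 32491, payload = 609 bytes
Segment 3: SEQ = 33100, payload = 1011 bytes
Segment 4: SEQ = 34111, payload = 1325 bytes
SEQ of segment 4 = 32234 + 257 + 609 + 1011 = 34111

34111


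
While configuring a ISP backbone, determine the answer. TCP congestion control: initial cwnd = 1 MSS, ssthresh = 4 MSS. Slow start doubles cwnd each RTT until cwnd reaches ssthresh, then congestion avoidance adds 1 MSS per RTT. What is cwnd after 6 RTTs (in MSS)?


RTT 0: cwnd = 1 MSS (initial)
RTT 1: cwnd = 2 MSS (slow start, doubled)
RTT 2: cwnd = 4 MSS (slow start, doubled)
RTT 3: cwnd = 5 MSS (congestion avoidance, +1)
RTT 4: cwnd = 6 MSS (congestion avoidance, +1)
RTT 5: cwnd = 7 MSS (congestion avoidance, +1)
RTT 6: cwnd = 8 MSS (congestion avoidance, +1)

8


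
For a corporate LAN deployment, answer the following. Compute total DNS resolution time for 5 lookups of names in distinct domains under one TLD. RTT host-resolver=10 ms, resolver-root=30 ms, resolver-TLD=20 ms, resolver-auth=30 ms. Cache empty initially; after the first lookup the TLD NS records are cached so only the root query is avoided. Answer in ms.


Lookup 1 (cold cache): local + root + TLD + auth = 10 + 30 + 20 + 30 = 90 ms
Lookups 2..5 (TLD NS cached -> skip root; new domain -> still ask TLD and auth): local + TLD + auth = 10 + 20 + 30 = 60 ms each
Remaining 4 lookups: 4 * 60 = 240 ms
Total = 90 + 240 = 330 ms

330


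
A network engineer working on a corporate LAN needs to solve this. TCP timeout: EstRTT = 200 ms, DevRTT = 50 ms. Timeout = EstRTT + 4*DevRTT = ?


Given: EstRTT = 200 ms, DevRTT = 50 ms
Timeout = EstRTT + 4 * DevRTT
4 * DevRTT = 4 * 50 = 200
Timeout = 200 + 200 = 400 ms

400


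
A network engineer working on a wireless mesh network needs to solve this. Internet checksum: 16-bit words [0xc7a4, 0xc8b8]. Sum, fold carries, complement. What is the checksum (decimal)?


Given words: [0xc7a4, 0xc8b8]
Step 1: Sum all words
Raw sum = 51108 + 51384 = 102492
Step 2: Fold carry: (36956 + 1) = 36957
One's complement = ~36957 & 0xFFFF = 28578

28578


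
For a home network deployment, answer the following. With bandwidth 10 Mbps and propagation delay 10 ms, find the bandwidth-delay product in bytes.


Given: bandwidth = 10 Mbps, delay = 10 ms
BDP in bits = 10 * 10^6 * 10 / 1000
BDP in bits = 100000
BDP in bytes = 100000 / 8 = 12500

12500


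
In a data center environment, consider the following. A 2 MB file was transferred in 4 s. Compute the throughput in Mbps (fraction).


Given: file = 2 MB, time = 4 s
File in Mb = 2 * 8 = 16 Mb
Throughput = 16 / 4 Mbps
Throughput = 4 Mbps

4


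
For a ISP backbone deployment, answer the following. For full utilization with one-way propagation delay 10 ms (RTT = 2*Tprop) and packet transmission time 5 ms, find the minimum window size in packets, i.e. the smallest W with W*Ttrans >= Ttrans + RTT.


Given: Ttrans = 5 ms, RTT = 20 ms (= 2 * Tprop, Tprop = 10 ms)
Time until first ACK returns = Ttrans + RTT = 5 + 20 = 25 ms
Need W * Ttrans >= Ttrans + RTT  ->  W >= (Ttrans + RTT) / Ttrans
(Ttrans + RTT) / Ttrans = 25 / 5 = 5
W_min = ceil(5) = 5

5


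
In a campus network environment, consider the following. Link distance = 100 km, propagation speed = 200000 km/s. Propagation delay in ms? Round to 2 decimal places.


Given: distance = 100 km, speed = 200000 km/s
Delay = distance / speed = 100 / 200000 seconds
Delay in ms = 100 * 1000 / 200000
Delay = 0.5000 ms
Rounded to 2 dp = 0.50 ms

0.50


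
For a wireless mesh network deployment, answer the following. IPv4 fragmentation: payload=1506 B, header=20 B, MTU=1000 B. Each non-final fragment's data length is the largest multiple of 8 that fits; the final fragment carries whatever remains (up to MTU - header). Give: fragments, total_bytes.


Max data per non-final fragment = floor((MTU - header)/8)*8 = floor((1000 - 20)/8)*8 = floor(980/8)*8 = 976 B
Final fragment needs no 8-byte alignment: it can carry up to MTU - header = 980 B
Non-final fragments needed = ceil((payload - 980) / 976) = ceil(526/976) = ceil(0.5389) = 1
Number of fragments = 1 + 1 = 2
Fragment sizes (data): 1 * 976 B + 530 B (last, 530 <= 980 OK)
Total bytes sent = payload + n_frags * header = 1506 + 2*20 = 1506 + 40 = 1546 B

2, 1546


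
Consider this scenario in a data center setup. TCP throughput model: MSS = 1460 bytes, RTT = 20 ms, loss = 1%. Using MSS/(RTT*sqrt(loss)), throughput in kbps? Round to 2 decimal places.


Given: MSS = 1460 bytes, RTT = 20 ms, loss = 1%
RTT in seconds = 20 / 1000 = 0.02
Loss rate = 1% = 0.01
sqrt(loss) = sqrt(0.01) = 0.1
Throughput (bytes/s) = 1460 / (0.02 * 0.1) = 730000.0000
Throughput (kbps) = 730000.0000 * 8 / 1000 = 5840.000000 -> 5840.00 kbps (2 dp)

5840.00


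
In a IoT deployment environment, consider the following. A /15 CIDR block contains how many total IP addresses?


Given: CIDR prefix /15
Host bits = 32 - 15 = 17
Total addresses = 2^17 = 131072

131072


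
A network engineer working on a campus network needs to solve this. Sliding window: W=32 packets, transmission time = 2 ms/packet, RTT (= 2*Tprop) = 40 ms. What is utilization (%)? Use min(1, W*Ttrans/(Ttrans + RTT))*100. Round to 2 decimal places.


Given: W = 32, Ttrans = 2 ms, RTT = 40 ms (= 2 * Tprop, Tprop = 20 ms)
Cycle time = Ttrans + RTT = 2 + 40 = 42 ms (first packet sent until its ACK returns)
W * Ttrans = 32 * 2 = 64 ms of sending per cycle
W * Ttrans / (Ttrans + RTT) = 64 / 42 = 1.523810
U = min(1, 1.523810) = 1.000000
U% = 100.00%

100.00


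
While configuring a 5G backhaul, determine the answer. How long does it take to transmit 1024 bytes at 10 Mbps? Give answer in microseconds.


Given: packet = 1024 bytes, bandwidth = 10 Mbps
Packet in bits = 1024 * 8 = 8192 bits
Bandwidth = 10 * 10^6 = 10000000 bps
Time = 8192 / 10000000 seconds
Time in us = 8192 * 10^6 / 10000000 = 819.2

819.2


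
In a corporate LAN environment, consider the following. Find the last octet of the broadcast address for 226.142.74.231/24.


Given: IP = 226.142.74.231, prefix = /24
Host bits = 32 - 24 = 8
Network last octet = 231 AND mask = 0
Host part size = 2^8 - 1 = 255
Broadcast last octet = 0 OR 255 = 255

255


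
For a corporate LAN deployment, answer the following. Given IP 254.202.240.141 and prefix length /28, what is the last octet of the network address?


Given: IP = 254.202.240.141, prefix = /28
Subnet mask = 255.255.255.240
Last octet of IP: 141
Last octet of mask: 240
Network last octet = 141 AND 240 = 128

128


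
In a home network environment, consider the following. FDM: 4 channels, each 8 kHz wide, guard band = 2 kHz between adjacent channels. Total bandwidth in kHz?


Given: 4 channels, 8 kHz each, guard = 2 kHz
Channel bandwidth = 4 * 8 = 32 kHz
Guard bands = 3 gaps * 2 kHz = 6 kHz
Total = 32 + 6 = 38 kHz

38


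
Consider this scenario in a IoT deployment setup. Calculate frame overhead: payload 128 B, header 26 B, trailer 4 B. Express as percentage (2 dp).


Given: payload = 128 B, header = 26 B, trailer = 4 B
Overhead bytes = header + trailer = 26 + 4 = 30
Total frame = payload + overhead = 128 + 30 = 158
Overhead % = 30 / 158 * 100 = 18.9873% -> 18.99% (2 dp)

18.99


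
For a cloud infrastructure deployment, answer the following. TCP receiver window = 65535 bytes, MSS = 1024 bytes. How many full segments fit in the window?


Given: RWND = 65535 bytes, MSS = 1024 bytes
Full segments = floor(RWND / MSS)
Full segments = floor(65535 / 1024)
Full segments = floor(63.999) = 63

63


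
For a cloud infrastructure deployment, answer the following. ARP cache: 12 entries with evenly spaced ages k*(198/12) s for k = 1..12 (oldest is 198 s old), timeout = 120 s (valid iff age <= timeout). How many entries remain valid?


Ages are k * 198/12 s for k = 1..12 (spacing = 16.5000 s).
Entry k is valid iff k * 198/12 <= 120 iff k <= 12 * 120 / 198 = 7.2727
n_valid = floor(7.2727) = 7
(n_stale = 12 - 7 = 5)

7


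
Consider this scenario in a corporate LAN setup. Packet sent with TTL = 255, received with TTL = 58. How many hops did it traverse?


Given: initial TTL = 255, received TTL = 58
Hops = initial TTL - received TTL
Hops = 255 - 58 = 197

197


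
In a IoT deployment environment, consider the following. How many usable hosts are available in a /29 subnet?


Given: subnet mask /29
Host bits = 32 - 29 = 3
Total addresses = 2^3 = 8
Usable hosts = 8 - 2 (network + broadcast) = 6

6


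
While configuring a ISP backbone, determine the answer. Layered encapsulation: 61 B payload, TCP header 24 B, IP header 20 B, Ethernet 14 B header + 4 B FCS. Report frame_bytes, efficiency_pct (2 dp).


TCP segment = 61 + 24 = 85 B
IP packet = 85 + 20 = 105 B
Ethernet frame = 105 + 14 + 4 = 123 B
Efficiency = app / frame = 61 / 123 = 0.495935 = 49.5935% -> 49.59% (2 dp)

123, 49.59


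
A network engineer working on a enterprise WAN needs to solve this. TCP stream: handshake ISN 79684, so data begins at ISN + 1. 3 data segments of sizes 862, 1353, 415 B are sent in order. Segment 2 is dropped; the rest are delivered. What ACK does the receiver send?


SYN uses sequence number 79684; first data byte = ISN + 1 = 79685.
Segment 1: SEQ = 79685, len = 862 B, covers [79685, 80546]
Segment 2: SEQ = 80547, len = 1353 B, covers [80547, 81899] [LOST]
Segment 3: SEQ = 81900, len = 415 B, covers [81900, 82314]
In-order data received: bytes [79685, 80546] (segments 1..1).
Segment 2 missing -> gap begins at byte 80547; later segments buffered out of order.
Cumulative ACK = next expected in-order byte = 79685 + 862 = 80547

80547


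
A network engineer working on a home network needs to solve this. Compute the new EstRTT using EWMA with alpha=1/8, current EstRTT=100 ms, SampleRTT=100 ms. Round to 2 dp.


Given: EstRTT = 100 ms, SampleRTT = 100 ms, alpha = 1/8
New EstRTT = (1 - alpha) * EstRTT + alpha * SampleRTT
(7/8) * 100 = 87.5
(1/8) * 100 = 12.5
New EstRTT = 87.5 + 12.5 = 100 ms -> 100.00 ms (2 dp)

100.00


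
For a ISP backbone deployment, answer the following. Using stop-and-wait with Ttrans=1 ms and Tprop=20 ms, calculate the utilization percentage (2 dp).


Given: Ttrans = 1 ms, Tprop = 20 ms
RTT = 2 * Tprop = 2 * 20 = 40 ms
U = Ttrans / (Ttrans + RTT)
U = 1 / (1 + 40)
U = 1 / 41 = 0.02439
U% = 2.44%

2.44


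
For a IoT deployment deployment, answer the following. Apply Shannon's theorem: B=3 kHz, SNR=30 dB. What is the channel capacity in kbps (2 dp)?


Given: B = 3 kHz, SNR = 30 dB
SNR linear = 10^(30/10) = 1000
1 + SNR = 1001
log2(1001) = 9.9672262588
C = 3 * 1000 * 9.9672262588 = 29901.6788 bps
C = 29.901679 kbps -> 29.90 kbps (2 dp)

29.90


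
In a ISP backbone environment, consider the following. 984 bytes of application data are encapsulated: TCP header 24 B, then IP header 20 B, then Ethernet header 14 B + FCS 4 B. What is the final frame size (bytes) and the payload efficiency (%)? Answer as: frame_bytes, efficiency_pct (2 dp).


TCP segment = 984 + 24 = 1008 B
IP packet = 1008 + 20 = 1028 B
Ethernet frame = 1028 + 14 + 4 = 1046 B
Efficiency = app / frame = 984 / 1046 = 0.940727 = 94.0727% -> 94.07% (2 dp)

1046, 94.07


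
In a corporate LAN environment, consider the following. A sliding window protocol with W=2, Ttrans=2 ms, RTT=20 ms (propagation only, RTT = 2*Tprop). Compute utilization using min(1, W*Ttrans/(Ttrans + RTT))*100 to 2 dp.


Given: W = 2, Ttrans = 2 ms, RTT = 20 ms (= 2 * Tprop, Tprop = 10 ms)
Cycle time = Ttrans + RTT = 2 + 20 = 22 ms (first packet sent until its ACK returns)
W * Ttrans = 2 * 2 = 4 ms of sending per cycle
W * Ttrans / (Ttrans + RTT) = 4 / 22 = 0.181818
U = min(1, 0.181818) = 0.181818
U% = 18.18%

18.18


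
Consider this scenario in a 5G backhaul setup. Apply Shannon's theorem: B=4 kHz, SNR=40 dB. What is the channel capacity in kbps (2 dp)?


Given: B = 4 kHz, SNR = 40 dB
SNR linear = 10^(40/10) = 10000
1 + SNR = 10001
log2(10001) = 13.2878566418
C = 4 * 1000 * 13.2878566418 = 53151.4266 bps
C = 53.151427 kbps -> 53.15 kbps (2 dp)

53.15


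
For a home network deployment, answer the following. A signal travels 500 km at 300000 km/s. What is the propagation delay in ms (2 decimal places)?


Given: distance = 500 km, speed = 300000 km/s
Delay = distance / speed = 500 / 300000 seconds
Delay in ms = 500 * 1000 / 300000
Delay = 1.6667 ms
Rounded to 2 dp = 1.67 ms

1.67


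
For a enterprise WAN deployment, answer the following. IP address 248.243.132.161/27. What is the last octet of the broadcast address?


Given: IP = 248.243.132.161, prefix = /27
Host bits = 32 - 27 = 5
Network last octet = 161 AND mask = 160
Host part size = 2^5 - 1 = 31
Broadcast last octet = 160 OR 31 = 191

191


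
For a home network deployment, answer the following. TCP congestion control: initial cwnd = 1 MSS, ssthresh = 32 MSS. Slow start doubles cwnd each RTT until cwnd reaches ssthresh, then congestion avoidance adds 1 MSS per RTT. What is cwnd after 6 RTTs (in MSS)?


RTT 0: cwnd = 1 MSS (initial)
RTT 1: cwnd = 2 MSS (slow start, doubled)
RTT 2: cwnd = 4 MSS (slow start, doubled)
RTT 3: cwnd = 8 MSS (slow start, doubled)
RTT 4: cwnd = 16 MSS (slow start, doubled)
RTT 5: cwnd = 32 MSS (slow start, doubled)
RTT 6: cwnd = 33 MSS (congestion avoidance, +1)

33


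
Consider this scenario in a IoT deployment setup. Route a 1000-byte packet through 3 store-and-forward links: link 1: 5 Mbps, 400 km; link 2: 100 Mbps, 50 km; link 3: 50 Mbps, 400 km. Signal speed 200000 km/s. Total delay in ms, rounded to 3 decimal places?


Packet = 1000 bytes = 8000 bits. Store-and-forward: sum (t_trans + t_prop) per link.
Link 1: t_trans = 8000/(5*10^6) s = 1.6000 ms; t_prop = 400/200000 s = 2.0000 ms; subtotal = 3.6000 ms
Link 2: t_trans = 8000/(100*10^6) s = 0.0800 ms; t_prop = 50/200000 s = 0.2500 ms; subtotal = 0.3300 ms
Link 3: t_trans = 8000/(50*10^6) s = 0.1600 ms; t_prop = 400/200000 s = 2.0000 ms; subtotal = 2.1600 ms
End-to-end = 3.6000 + 0.3300 + 2.1600 = 6.0900 ms -> 6.090 ms (3 dp)

6.090


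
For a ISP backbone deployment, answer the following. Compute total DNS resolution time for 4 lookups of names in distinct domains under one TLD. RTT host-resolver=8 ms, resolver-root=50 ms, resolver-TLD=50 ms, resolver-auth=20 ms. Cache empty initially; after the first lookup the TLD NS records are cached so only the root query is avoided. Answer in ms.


Lookup 1 (cold cache): local + root + TLD + auth = 8 + 50 + 50 + 20 = 128 ms
Lookups 2..4 (TLD NS cached -> skip root; new domain -> still ask TLD and auth): local + TLD + auth = 8 + 50 + 20 = 78 ms each
Remaining 3 lookups: 3 * 78 = 234 ms
Total = 128 + 234 = 362 ms

362


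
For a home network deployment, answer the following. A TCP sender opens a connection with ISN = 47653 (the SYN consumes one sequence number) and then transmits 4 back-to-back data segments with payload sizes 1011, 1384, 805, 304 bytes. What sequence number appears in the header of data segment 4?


The SYN occupies sequence number ISN = 47653, so the first data byte is ISN + 1 = 47654.
SEQ of data segment i = (ISN + 1) + sum of payload sizes of segments 1..i-1.
Segment 1: SEQ = 47654, payload = 1011 bytes
Segment 2: SEQ = 48665, payload = 1384 bytes
Segment 3: SEQ = 50049, payload = 805 bytes
Segment 4: SEQ = 50854, payload = 304 bytes
SEQ of segment 4 = 47654 + 1011 + 1384 + 805 = 50854

50854


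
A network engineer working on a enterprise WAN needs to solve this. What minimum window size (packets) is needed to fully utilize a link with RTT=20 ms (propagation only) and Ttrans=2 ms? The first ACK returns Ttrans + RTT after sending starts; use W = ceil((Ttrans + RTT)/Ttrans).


Given: Ttrans = 2 ms, RTT = 20 ms (= 2 * Tprop, Tprop = 10 ms)
Time until first ACK returns = Ttrans + RTT = 2 + 20 = 22 ms
Need W * Ttrans >= Ttrans + RTT  ->  W >= (Ttrans + RTT) / Ttrans
(Ttrans + RTT) / Ttrans = 22 / 2 = 11
W_min = ceil(11) = 11

11


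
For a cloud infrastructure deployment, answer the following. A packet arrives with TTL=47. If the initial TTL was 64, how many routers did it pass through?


Given: initial TTL = 64, received TTL = 47
Hops = initial TTL - received TTL
Hops = 64 - 47 = 17

17


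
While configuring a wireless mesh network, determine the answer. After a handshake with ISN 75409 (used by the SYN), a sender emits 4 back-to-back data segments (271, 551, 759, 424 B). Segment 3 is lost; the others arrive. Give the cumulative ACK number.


SYN uses sequence number 75409; first data byte = ISN + 1 = 75410.
Segment 1: SEQ = 75410, len = 271 B, covers [75410, 75680]
Segment 2: SEQ = 75681, len = 551 B, covers [75681, 76231]
Segment 3: SEQ = 76232, len = 759 B, covers [76232, 76990] [LOST]
Segment 4: SEQ = 76991, len = 424 B, covers [76991, 77414]
In-order data received: bytes [75410, 76231] (segments 1..2).
Segment 3 missing -> gap begins at byte 76232; later segments buffered out of order.
Cumulative ACK = next expected in-order byte = 75410 + 271 + 551 = 76232

76232


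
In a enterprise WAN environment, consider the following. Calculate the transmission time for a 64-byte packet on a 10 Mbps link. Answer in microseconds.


Given: packet = 64 bytes, bandwidth = 10 Mbps
Packet in bits = 64 * 8 = 512 bits
Bandwidth = 10 * 10^6 = 10000000 bps
Time = 512 / 10000000 seconds
Time in us = 512 * 10^6 / 10000000 = 51.2

51.2


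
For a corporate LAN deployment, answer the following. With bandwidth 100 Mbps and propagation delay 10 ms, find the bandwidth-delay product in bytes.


Given: bandwidth = 100 Mbps, delay = 10 ms
BDP in bits = 100 * 10^6 * 10 / 1000
BDP in bits = 1000000
BDP in bytes = 1000000 / 8 = 125000

125000


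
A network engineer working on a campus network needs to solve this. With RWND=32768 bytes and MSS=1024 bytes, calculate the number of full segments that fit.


Given: RWND = 32768 bytes, MSS = 1024 bytes
Full segments = floor(RWND / MSS)
Full segments = floor(32768 / 1024)
Full segments = floor(32.0) = 32

32


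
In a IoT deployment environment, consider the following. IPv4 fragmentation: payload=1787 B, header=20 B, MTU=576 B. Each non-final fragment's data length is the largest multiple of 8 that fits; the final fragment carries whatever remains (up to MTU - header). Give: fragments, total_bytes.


Max data per non-final fragment = floor((MTU - header)/8)*8 = floor((576 - 20)/8)*8 = floor(556/8)*8 = 552 B
Final fragment needs no 8-byte alignment: it can carry up to MTU - header = 556 B
Non-final fragments needed = ceil((payload - 556) / 552) = ceil(1231/552) = ceil(2.2301) = 3
Number of fragments = 3 + 1 = 4
Fragment sizes (data): 3 * 552 B + 131 B (last, 131 <= 556 OK)
Total bytes sent = payload + n_frags * header = 1787 + 4*20 = 1787 + 80 = 1867 B

4, 1867


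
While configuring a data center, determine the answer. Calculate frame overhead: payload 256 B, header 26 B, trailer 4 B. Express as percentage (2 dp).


Given: payload = 256 B, header = 26 B, trailer = 4 B
Overhead bytes = header + trailer = 26 + 4 = 30
Total frame = payload + overhead = 256 + 30 = 286
Overhead % = 30 / 286 * 100 = 10.4895% -> 10.49% (2 dp)

10.49


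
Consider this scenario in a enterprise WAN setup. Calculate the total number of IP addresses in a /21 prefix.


Given: CIDR prefix /21
Host bits = 32 - 21 = 11
Total addresses = 2^11 = 2048

2048


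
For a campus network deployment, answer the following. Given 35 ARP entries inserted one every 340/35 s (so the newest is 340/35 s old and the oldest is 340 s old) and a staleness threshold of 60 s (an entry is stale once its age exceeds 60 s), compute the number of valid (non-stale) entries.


Ages are k * 340/35 s for k = 1..35 (spacing = 9.7143 s).
Entry k is valid iff k * 340/35 <= 60 iff k <= 35 * 60 / 340 = 6.1765
n_valid = floor(6.1765) = 6
(n_stale = 35 - 6 = 29)

6


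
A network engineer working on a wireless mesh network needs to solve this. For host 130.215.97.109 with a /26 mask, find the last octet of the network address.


Given: IP = 130.215.97.109, prefix = /26
Subnet mask = 255.255.255.192
Last octet of IP: 109
Last octet of mask: 192
Network last octet = 109 AND 192 = 64

64


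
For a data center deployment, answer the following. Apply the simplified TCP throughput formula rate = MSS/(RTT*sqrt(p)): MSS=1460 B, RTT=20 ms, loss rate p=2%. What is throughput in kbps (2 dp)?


Given: MSS = 1460 bytes, RTT = 20 ms, loss = 2%
RTT in seconds = 20 / 1000 = 0.02
Loss rate = 2% = 0.02
sqrt(loss) = sqrt(0.02) = 0.141421356237
Throughput (bytes/s) = 1460 / (0.02 * 0.141421356237) = 516187.9503
Throughput (kbps) = 516187.9503 * 8 / 1000 = 4129.503602 -> 4129.50 kbps (2 dp)

4129.50


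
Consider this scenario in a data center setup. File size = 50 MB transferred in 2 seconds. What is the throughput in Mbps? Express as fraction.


Given: file = 50 MB, time = 2 s
File in Mb = 50 * 8 = 400 Mb
Throughput = 400 / 2 Mbps
Throughput = 200 Mbps

200


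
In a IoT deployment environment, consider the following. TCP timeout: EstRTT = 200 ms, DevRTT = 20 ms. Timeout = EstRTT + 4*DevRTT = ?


Given: EstRTT = 200 ms, DevRTT = 20 ms
Timeout = EstRTT + 4 * DevRTT
4 * DevRTT = 4 * 20 = 80
Timeout = 200 + 80 = 280 ms

280


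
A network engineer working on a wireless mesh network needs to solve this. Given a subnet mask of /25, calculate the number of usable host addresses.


Given: subnet mask /25
Host bits = 32 - 25 = 7
Total addresses = 2^7 = 128
Usable hosts = 128 - 2 (network + broadcast) = 126

126


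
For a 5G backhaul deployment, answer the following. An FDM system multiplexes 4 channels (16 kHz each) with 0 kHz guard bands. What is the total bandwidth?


Given: 4 channels, 16 kHz each, guard = 0 kHz
Channel bandwidth = 4 * 16 = 64 kHz
Guard bands = 3 gaps * 0 kHz = 0 kHz
Total = 64 + 0 = 64 kHz

64


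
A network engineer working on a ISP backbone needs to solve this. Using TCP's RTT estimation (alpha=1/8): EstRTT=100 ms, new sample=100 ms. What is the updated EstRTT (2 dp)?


Given: EstRTT = 100 ms, SampleRTT = 100 ms, alpha = 1/8
New EstRTT = (1 - alpha) * EstRTT + alpha * SampleRTT
(7/8) * 100 = 87.5
(1/8) * 100 = 12.5
New EstRTT = 87.5 + 12.5 = 100 ms -> 100.00 ms (2 dp)

100.00


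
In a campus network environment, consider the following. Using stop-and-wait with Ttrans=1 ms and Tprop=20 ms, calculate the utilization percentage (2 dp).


Given: Ttrans = 1 ms, Tprop = 20 ms
RTT = 2 * Tprop = 2 * 20 = 40 ms
U = Ttrans / (Ttrans + RTT)
U = 1 / (1 + 40)
U = 1 / 41 = 0.02439
U% = 2.44%

2.44


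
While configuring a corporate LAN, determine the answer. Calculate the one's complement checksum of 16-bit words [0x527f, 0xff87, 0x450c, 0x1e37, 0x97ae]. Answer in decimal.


Given words: [0x527f, 0xff87, 0x450c, 0x1e37, 0x97ae]
Step 1: Sum all words
Raw sum = 21119 + 65415 + 17676 + 7735 + 38830 = 150775
Step 2: Fold carry: (19703 + 2) = 19705
One's complement = ~19705 & 0xFFFF = 45830

45830


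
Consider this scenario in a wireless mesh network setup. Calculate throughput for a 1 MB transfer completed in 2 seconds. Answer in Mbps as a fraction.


Given: file = 1 MB, time = 2 s
File in Mb = 1 * 8 = 8 Mb
Throughput = 8 / 2 Mbps
Throughput = 4 Mbps

4


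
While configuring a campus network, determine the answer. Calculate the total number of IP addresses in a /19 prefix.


Given: CIDR prefix /19
Host bits = 32 - 19 = 13
Total addresses = 2^13 = 8192

8192


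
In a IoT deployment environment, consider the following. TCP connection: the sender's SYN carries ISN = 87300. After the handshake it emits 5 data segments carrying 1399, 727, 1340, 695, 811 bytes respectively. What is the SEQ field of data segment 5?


The SYN occupies sequence number ISN = 87300, so the first data byte is ISN + 1 = 87301.
SEQ of data segment i = (ISN + 1) + sum of payload sizes of segments 1..i-1.
Segment 1: SEQ = 87301, payload = 1399 bytes
Segment 2: SEQ = 88700, payload = 727 bytes
Segment 3: SEQ = 89427, payload = 1340 bytes
Segment 4: SEQ = 90767, payload = 695 bytes
Segment 5: SEQ = 91462, payload = 811 bytes
SEQ of segment 5 = 87301 + 1399 + 727 + 1340 + 695 = 91462

91462


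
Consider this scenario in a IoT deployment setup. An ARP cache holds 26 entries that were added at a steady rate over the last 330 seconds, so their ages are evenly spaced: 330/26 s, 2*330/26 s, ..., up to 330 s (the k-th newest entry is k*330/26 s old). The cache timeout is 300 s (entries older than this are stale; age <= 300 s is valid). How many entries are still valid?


Ages are k * 330/26 s for k = 1..26 (spacing = 12.6923 s).
Entry k is valid iff k * 330/26 <= 300 iff k <= 26 * 300 / 330 = 23.6364
n_valid = floor(23.6364) = 23
(n_stale = 26 - 23 = 3)

23


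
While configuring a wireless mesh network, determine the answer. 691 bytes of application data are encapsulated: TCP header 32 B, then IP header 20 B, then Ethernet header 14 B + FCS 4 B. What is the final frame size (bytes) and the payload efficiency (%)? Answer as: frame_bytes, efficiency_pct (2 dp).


TCP segment = 691 + 32 = 723 B
IP packet = 723 + 20 = 743 B
Ethernet frame = 743 + 14 + 4 = 761 B
Efficiency = app / frame = 691 / 761 = 0.908016 = 90.8016% -> 90.80% (2 dp)

761, 90.80


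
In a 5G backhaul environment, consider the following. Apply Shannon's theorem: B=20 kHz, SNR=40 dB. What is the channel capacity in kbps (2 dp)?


Given: B = 20 kHz, SNR = 40 dB
SNR linear = 10^(40/10) = 10000
1 + SNR = 10001
log2(10001) = 13.2878566418
C = 20 * 1000 * 13.2878566418 = 265757.1328 bps
C = 265.757133 kbps -> 265.76 kbps (2 dp)

265.76


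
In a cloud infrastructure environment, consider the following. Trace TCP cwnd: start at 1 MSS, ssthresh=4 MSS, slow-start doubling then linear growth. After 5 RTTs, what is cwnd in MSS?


RTT 0: cwnd = 1 MSS (initial)
RTT 1: cwnd = 2 MSS (slow start, doubled)
RTT 2: cwnd = 4 MSS (slow start, doubled)
RTT 3: cwnd = 5 MSS (congestion avoidance, +1)
RTT 4: cwnd = 6 MSS (congestion avoidance, +1)
RTT 5: cwnd = 7 MSS (congestion avoidance, +1)

7


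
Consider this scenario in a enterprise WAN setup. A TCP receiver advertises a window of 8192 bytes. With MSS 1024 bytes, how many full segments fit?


Given: RWND = 8192 bytes, MSS = 1024 bytes
Full segments = floor(RWND / MSS)
Full segments = floor(8192 / 1024)
Full segments = floor(8.0) = 8

8


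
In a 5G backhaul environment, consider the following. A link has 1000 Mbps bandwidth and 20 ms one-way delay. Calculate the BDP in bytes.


Given: bandwidth = 1000 Mbps, delay = 20 ms
BDP in bits = 1000 * 10^6 * 20 / 1000
BDP in bits = 20000000
BDP in bytes = 20000000 / 8 = 2500000

2500000


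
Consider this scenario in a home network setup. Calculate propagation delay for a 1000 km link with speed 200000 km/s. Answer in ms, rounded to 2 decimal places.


Given: distance = 1000 km, speed = 200000 km/s
Delay = distance / speed = 1000 / 200000 seconds
Delay in ms = 1000 * 1000 / 200000
Delay = 5.0000 ms
Rounded to 2 dp = 5.00 ms

5.00


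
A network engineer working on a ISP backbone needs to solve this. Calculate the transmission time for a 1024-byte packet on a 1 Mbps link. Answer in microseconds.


Given: packet = 1024 bytes, bandwidth = 1 Mbps
Packet in bits = 1024 * 8 = 8192 bits
Bandwidth = 1 * 10^6 = 1000000 bps
Time = 8192 / 1000000 seconds
Time in us = 8192 * 10^6 / 1000000 = 8192

8192


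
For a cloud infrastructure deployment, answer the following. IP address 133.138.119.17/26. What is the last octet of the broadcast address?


Given: IP = 133.138.119.17, prefix = /26
Host bits = 32 - 26 = 6
Network last octet = 17 AND mask = 0
Host part size = 2^6 - 1 = 63
Broadcast last octet = 0 OR 63 = 63

63


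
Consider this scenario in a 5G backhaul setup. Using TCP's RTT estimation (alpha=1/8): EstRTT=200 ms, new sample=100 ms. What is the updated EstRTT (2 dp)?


Given: EstRTT = 200 ms, SampleRTT = 100 ms, alpha = 1/8
New EstRTT = (1 - alpha) * EstRTT + alpha * SampleRTT
(7/8) * 200 = 175
(1/8) * 100 = 12.5
New EstRTT = 175 + 12.5 = 187.5 ms -> 187.50 ms (2 dp)

187.50


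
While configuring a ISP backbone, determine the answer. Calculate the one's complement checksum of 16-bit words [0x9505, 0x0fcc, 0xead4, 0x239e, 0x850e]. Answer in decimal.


Given words: [0x9505, 0x0fcc, 0xead4, 0x239e, 0x850e]
Step 1: Sum all words
Raw sum = 38149 + 4044 + 60116 + 9118 + 34062 = 145489
Step 2: Fold carry: (14417 + 2) = 14419
One's complement = ~14419 & 0xFFFF = 51116

51116


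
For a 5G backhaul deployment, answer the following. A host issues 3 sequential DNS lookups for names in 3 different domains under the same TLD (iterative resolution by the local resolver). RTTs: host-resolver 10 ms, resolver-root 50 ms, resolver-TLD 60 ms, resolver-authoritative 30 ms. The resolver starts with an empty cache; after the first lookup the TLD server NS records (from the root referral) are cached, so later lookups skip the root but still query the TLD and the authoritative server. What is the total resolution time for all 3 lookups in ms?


Lookup 1 (cold cache): local + root + TLD + auth = 10 + 50 + 60 + 30 = 150 ms
Lookups 2..3 (TLD NS cached -> skip root; new domain -> still ask TLD and auth): local + TLD + auth = 10 + 60 + 30 = 100 ms each
Remaining 2 lookups: 2 * 100 = 200 ms
Total = 150 + 200 = 350 ms

350


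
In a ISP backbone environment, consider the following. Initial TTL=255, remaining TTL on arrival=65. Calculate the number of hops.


Given: initial TTL = 255, received TTL = 65
Hops = initial TTL - received TTL
Hops = 255 - 65 = 190

190


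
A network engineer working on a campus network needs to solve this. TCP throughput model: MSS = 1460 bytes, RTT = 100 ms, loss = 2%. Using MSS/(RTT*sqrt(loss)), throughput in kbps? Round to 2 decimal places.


Given: MSS = 1460 bytes, RTT = 100 ms, loss = 2%
RTT in seconds = 100 / 1000 = 0.1
Loss rate = 2% = 0.02
sqrt(loss) = sqrt(0.02) = 0.141421356237
Throughput (bytes/s) = 1460 / (0.1 * 0.141421356237) = 103237.5901
Throughput (kbps) = 103237.5901 * 8 / 1000 = 825.900720 -> 825.90 kbps (2 dp)

825.90


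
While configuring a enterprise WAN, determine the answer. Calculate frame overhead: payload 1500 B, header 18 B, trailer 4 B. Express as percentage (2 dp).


Given: payload = 1500 B, header = 18 B, trailer = 4 B
Overhead bytes = header + trailer = 18 + 4 = 22
Total frame = payload + overhead = 1500 + 22 = 1522
Overhead % = 22 / 1522 * 100 = 1.4455% -> 1.45% (2 dp)

1.45
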